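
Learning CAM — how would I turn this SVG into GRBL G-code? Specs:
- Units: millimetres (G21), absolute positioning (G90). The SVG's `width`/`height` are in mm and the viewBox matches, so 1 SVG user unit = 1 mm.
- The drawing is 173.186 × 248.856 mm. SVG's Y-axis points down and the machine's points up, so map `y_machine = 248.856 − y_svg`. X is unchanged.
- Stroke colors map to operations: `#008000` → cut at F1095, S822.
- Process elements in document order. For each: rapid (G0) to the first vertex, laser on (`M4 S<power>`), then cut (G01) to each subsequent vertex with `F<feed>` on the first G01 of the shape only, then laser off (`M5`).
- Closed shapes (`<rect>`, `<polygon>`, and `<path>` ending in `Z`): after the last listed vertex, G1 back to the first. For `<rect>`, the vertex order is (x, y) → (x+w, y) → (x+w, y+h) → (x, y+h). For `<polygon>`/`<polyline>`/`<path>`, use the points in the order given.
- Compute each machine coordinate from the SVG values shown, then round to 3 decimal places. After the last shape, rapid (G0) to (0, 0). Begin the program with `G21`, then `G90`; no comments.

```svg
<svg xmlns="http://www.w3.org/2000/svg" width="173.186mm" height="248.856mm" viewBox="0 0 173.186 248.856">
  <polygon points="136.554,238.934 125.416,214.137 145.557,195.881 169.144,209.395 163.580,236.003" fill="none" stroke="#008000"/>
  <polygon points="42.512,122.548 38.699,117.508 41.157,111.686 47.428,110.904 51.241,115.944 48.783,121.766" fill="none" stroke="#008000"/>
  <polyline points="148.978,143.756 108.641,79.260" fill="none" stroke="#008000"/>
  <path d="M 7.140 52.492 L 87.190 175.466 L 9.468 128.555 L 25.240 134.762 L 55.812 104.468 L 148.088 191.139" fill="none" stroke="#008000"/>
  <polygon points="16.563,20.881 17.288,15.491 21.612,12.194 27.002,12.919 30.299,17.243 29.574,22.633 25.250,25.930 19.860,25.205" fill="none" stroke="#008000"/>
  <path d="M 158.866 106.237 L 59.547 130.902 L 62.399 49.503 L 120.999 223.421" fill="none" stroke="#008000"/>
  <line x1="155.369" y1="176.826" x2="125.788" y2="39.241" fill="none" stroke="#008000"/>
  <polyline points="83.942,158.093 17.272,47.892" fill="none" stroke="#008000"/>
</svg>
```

G21
G90
G0 X136.554 Y9.922
M4 S822
G01 X125.416 Y34.719 F1095
G01 X145.557 Y52.975
G01 X169.144 Y39.461
G01 X163.580 Y12.853
G01 X136.554 Y9.922
M5
G0 X42.512 Y126.308
M4 S822
G01 X38.699 Y131.348 F1095
G01 X41.157 Y137.170
G01 X47.428 Y137.952
G01 X51.241 Y132.912
G01 X48.783 Y127.090
G01 X42.512 Y126.308
M5
G0 X148.978 Y105.100
M4 S822
G01 X108.641 Y169.596 F1095
M5
G0 X7.140 Y196.364
M4 S822
G01 X87.190 Y73.390 F1095
G01 X9.468 Y120.301
G01 X25.240 Y114.094
G01 X55.812 Y144.388
G01 X148.088 Y57.717
M5
G0 X16.563 Y227.975
M4 S822
G01 X17.288 Y233.365 F1095
G01 X21.612 Y236.662
G01 X27.002 Y235.937
G01 X30.299 Y231.613
G01 X29.574 Y226.223
G01 X25.250 Y222.926
G01 X19.860 Y223.651
G01 X16.563 Y227.975
M5
G0 X158.866 Y142.619
M4 S822
G01 X59.547 Y117.954 F1095
G01 X62.399 Y199.353
G01 X120.999 Y25.435
M5
G0 X155.369 Y72.030
M4 S822
G01 X125.788 Y209.615 F1095
M5
G0 X83.942 Y90.763
M4 S822
G01 X17.272 Y200.964 F1095
M5
G0 X0.000 Y0.000

1 u = 1 mm; y_m = 248.856 − y.

[1] `<polygon>` regular polygon, #008000→cut S822 F1095: (136.554,9.922) → (125.416,34.719) → (145.557,52.975) → (169.144,39.461) → (163.580,12.853) → (136.554,9.922) (closed)

[2] `<polygon>` regular polygon, #008000→cut S822 F1095: (42.512,126.308) → (38.699,131.348) → (41.157,137.170) → (47.428,137.952) → (51.241,132.912) → (48.783,127.090) → (42.512,126.308) (closed)

[3] `<polyline>` line segment, #008000→cut S822 F1095: (148.978,105.100) → (108.641,169.596)

[4] `<path>` open polyline, #008000→cut S822 F1095: (7.140,196.364) → (87.190,73.390) → (9.468,120.301) → (25.240,114.094) → (55.812,144.388) → (148.088,57.717)

[5] `<polygon>` regular polygon, #008000→cut S822 F1095: (16.563,227.975) → (17.288,233.365) → (21.612,236.662) → (27.002,235.937) → (30.299,231.613) → (29.574,226.223) → (25.250,222.926) → (19.860,223.651) → (16.563,227.975) (closed)

[6] `<path>` open polyline, #008000→cut S822 F1095: (158.866,142.619) → (59.547,117.954) → (62.399,199.353) → (120.999,25.435)

[7] `<line>` line segment, #008000→cut S822 F1095: (155.369,72.030) → (125.788,209.615)

[8] `<polyline>` line segment, #008000→cut S822 F1095: (83.942,90.763) → (17.272,200.964)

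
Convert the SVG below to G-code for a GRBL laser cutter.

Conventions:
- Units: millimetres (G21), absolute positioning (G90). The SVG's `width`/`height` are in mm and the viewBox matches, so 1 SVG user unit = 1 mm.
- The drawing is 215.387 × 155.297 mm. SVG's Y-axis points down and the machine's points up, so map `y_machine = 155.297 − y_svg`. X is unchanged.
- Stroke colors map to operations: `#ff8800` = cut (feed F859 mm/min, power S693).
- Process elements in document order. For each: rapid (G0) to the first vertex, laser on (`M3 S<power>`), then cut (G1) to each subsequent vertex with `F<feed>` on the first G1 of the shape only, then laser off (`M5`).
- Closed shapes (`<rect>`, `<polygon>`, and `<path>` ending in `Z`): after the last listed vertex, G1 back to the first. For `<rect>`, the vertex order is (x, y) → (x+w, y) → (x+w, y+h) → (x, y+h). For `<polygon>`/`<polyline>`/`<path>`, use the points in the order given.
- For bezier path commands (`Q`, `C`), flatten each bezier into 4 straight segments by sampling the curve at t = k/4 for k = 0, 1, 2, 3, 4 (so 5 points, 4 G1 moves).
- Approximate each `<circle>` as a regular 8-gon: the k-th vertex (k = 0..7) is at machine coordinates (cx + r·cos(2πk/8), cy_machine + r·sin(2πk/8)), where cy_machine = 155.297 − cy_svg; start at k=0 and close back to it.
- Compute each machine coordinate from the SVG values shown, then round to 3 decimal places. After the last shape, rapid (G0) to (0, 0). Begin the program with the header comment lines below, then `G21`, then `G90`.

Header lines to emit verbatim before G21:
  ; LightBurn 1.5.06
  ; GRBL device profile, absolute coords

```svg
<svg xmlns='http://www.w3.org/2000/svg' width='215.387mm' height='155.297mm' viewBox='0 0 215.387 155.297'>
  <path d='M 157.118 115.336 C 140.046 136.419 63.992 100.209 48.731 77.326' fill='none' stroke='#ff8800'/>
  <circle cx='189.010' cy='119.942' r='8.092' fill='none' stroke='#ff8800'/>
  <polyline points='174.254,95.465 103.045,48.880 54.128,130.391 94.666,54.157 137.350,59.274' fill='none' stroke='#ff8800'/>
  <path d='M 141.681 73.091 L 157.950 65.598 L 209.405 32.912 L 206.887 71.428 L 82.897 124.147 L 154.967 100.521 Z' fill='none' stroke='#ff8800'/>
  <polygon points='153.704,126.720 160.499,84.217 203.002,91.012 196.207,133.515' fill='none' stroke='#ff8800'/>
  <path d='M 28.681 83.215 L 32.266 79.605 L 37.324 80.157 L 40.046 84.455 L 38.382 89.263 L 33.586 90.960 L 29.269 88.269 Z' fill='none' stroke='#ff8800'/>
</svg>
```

; LightBurn 1.5.06
; GRBL device profile, absolute coords
G21
G90
G0 X157.118 Y39.961
M3 S693
G1 X135.126 Y33.788 F859
G1 X102.245 Y42.479
G1 X69.704 Y59.413
G1 X48.731 Y77.971
M5
G0 X197.102 Y35.355
M3 S693
G1 X194.732 Y41.077 F859
G1 X189.010 Y43.447
G1 X183.288 Y41.077
G1 X180.918 Y35.355
G1 X183.288 Y29.633
G1 X189.010 Y27.263
G1 X194.732 Y29.633
G1 X197.102 Y35.355
M5
G0 X174.254 Y59.832
M3 S693
G1 X103.045 Y106.417 F859
G1 X54.128 Y24.906
G1 X94.666 Y101.140
G1 X137.350 Y96.023
M5
G0 X141.681 Y82.206
M3 S693
G1 X157.950 Y89.699 F859
G1 X209.405 Y122.385
G1 X206.887 Y83.869
G1 X82.897 Y31.150
G1 X154.967 Y54.776
G1 X141.681 Y82.206
M5
G0 X153.704 Y28.577
M3 S693
G1 X160.499 Y71.080 F859
G1 X203.002 Y64.285
G1 X196.207 Y21.782
G1 X153.704 Y28.577
M5
G0 X28.681 Y72.082
M3 S693
G1 X32.266 Y75.692 F859
G1 X37.324 Y75.140
G1 X40.046 Y70.842
G1 X38.382 Y66.034
G1 X33.586 Y64.337
G1 X29.269 Y67.028
G1 X28.681 Y72.082
M5
G0 X0.000 Y0.000

Since the viewBox matches the mm dimensions, user units are millimetres directly. The only transform is the Y-flip y_m = 155.297 − y_svg.

Shape 1 is a cubic bezier drawn with `<path>`. Its stroke #ff8800 means cut at S693, F859. After flipping Y the toolpath is (157.118,39.961) → (135.126,33.788) → (102.245,42.479) → (69.704,59.413) → (48.731,77.971).

Shape 2 is a circle drawn with `<circle>`. Its stroke #ff8800 means cut at S693, F859. After flipping Y the toolpath is (197.102,35.355) → (194.732,41.077) → (189.010,43.447) → (183.288,41.077) → (180.918,35.355) → (183.288,29.633) → (189.010,27.263) → (194.732,29.633) → (197.102,35.355), returning to the start.

Shape 3 is a open polyline drawn with `<polyline>`. Its stroke #ff8800 means cut at S693, F859. After flipping Y the toolpath is (174.254,59.832) → (103.045,106.417) → (54.128,24.906) → (94.666,101.140) → (137.350,96.023).

Shape 4 is a closed polygon drawn with `<path>`. Its stroke #ff8800 means cut at S693, F859. After flipping Y the toolpath is (141.681,82.206) → (157.950,89.699) → (209.405,122.385) → (206.887,83.869) → (82.897,31.150) → (154.967,54.776) → (141.681,82.206), returning to the start.

Shape 5 is a regular polygon drawn with `<polygon>`. Its stroke #ff8800 means cut at S693, F859. After flipping Y the toolpath is (153.704,28.577) → (160.499,71.080) → (203.002,64.285) → (196.207,21.782) → (153.704,28.577), returning to the start.

Shape 6 is a regular polygon drawn with `<path>`. Its stroke #ff8800 means cut at S693, F859. After flipping Y the toolpath is (28.681,72.082) → (32.266,75.692) → (37.324,75.140) → (40.046,70.842) → (38.382,66.034) → (33.586,64.337) → (29.269,67.028) → (28.681,72.082), returning to the start.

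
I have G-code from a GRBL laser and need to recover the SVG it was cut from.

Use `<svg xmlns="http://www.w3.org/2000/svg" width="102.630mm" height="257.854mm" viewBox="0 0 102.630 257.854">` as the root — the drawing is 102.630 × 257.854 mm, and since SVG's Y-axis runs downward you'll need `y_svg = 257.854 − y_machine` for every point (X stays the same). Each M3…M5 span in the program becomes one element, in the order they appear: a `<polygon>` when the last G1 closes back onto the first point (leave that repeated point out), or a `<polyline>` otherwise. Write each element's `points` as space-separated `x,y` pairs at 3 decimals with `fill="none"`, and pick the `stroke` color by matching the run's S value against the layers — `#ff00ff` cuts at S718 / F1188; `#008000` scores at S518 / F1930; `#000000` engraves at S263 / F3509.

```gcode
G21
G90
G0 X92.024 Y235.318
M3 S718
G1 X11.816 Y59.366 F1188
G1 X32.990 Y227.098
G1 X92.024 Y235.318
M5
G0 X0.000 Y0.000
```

<svg xmlns="http://www.w3.org/2000/svg" width="102.630mm" height="257.854mm" viewBox="0 0 102.630 257.854">
  <polygon points="92.024,22.536 11.816,198.488 32.990,30.756" fill="none" stroke="#ff00ff"/>
</svg>

Each laser-on run becomes one SVG element. Flip Y back into SVG space with y_svg = 257.854 − y_machine. Every run uses S718, so all elements get stroke `#ff00ff` (cut).

Run 1: The run returns to its start, so emit a `<polygon>` with points (Y-flipped): 92.024,22.536 11.816,198.488 32.990,30.756.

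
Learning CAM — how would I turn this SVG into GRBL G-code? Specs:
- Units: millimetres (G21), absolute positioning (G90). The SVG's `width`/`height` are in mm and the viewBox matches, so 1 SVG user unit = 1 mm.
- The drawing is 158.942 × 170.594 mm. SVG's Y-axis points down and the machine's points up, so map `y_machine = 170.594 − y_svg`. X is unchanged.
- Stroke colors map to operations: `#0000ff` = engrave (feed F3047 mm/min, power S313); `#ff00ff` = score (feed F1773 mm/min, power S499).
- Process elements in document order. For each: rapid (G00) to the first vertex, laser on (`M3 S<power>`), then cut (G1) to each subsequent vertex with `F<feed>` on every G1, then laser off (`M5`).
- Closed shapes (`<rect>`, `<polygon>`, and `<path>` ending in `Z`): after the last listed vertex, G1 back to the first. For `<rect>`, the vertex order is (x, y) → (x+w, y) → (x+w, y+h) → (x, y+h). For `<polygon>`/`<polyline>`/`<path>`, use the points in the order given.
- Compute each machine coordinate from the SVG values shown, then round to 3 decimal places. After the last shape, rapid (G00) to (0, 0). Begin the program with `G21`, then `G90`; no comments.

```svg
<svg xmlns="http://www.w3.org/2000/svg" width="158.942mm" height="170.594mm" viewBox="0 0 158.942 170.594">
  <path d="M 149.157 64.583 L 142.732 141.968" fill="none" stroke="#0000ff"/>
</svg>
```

1 u = 1 mm; y_m = 170.594 − y.

[1] `<path>` line segment, #0000ff→engrave S313 F3047: (149.157,106.011) → (142.732,28.626)

G21
G90
G00 X149.157 Y106.011
M3 S313
G1 X142.732 Y28.626 F3047
M5
G00 X0.000 Y0.000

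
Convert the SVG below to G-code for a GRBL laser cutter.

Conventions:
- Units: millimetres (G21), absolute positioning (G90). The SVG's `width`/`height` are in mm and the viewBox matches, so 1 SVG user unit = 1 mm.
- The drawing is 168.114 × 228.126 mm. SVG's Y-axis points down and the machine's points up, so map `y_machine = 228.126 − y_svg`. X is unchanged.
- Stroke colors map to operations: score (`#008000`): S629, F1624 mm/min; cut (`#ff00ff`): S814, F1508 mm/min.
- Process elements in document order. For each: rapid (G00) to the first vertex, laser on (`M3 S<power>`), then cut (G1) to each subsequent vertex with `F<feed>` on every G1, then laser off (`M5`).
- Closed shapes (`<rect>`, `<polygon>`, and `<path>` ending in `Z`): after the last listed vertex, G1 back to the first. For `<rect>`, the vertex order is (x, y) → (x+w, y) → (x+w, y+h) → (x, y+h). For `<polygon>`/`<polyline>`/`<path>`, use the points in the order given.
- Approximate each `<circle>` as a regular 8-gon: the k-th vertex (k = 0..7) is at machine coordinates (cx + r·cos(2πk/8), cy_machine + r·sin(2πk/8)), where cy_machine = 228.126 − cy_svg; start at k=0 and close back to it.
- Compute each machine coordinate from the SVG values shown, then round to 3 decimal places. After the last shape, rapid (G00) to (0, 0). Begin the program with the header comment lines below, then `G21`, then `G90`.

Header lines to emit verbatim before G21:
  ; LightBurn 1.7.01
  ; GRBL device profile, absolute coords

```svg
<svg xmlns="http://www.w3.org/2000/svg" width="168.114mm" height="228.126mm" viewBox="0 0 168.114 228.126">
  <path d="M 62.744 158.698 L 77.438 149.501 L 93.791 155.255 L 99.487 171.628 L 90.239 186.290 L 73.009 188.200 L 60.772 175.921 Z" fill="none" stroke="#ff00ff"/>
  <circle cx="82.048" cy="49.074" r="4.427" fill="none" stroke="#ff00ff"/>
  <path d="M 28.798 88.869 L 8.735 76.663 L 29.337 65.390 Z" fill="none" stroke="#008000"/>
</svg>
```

; LightBurn 1.7.01
; GRBL device profile, absolute coords
G21
G90
G00 X62.744 Y69.428
M3 S814
G1 X77.438 Y78.625 F1508
G1 X93.791 Y72.871 F1508
G1 X99.487 Y56.498 F1508
G1 X90.239 Y41.836 F1508
G1 X73.009 Y39.926 F1508
G1 X60.772 Y52.205 F1508
G1 X62.744 Y69.428 F1508
M5
G00 X86.475 Y179.052
M3 S814
G1 X85.178 Y182.182 F1508
G1 X82.048 Y183.479 F1508
G1 X78.918 Y182.182 F1508
G1 X77.621 Y179.052 F1508
G1 X78.918 Y175.922 F1508
G1 X82.048 Y174.625 F1508
G1 X85.178 Y175.922 F1508
G1 X86.475 Y179.052 F1508
M5
G00 X28.798 Y139.257
M3 S629
G1 X8.735 Y151.463 F1624
G1 X29.337 Y162.736 F1624
G1 X28.798 Y139.257 F1624
M5
G00 X0.000 Y0.000

Since the viewBox matches the mm dimensions, user units are millimetres directly. The only transform is the Y-flip y_m = 228.126 − y_svg.

Shape 1 is a regular polygon drawn with `<path>`. Its stroke #ff00ff means cut at S814, F1508. After flipping Y the toolpath is (62.744,69.428) → (77.438,78.625) → (93.791,72.871) → (99.487,56.498) → (90.239,41.836) → (73.009,39.926) → (60.772,52.205) → (62.744,69.428), returning to the start.

Shape 2 is a circle drawn with `<circle>`. Its stroke #ff00ff means cut at S814, F1508. After flipping Y the toolpath is (86.475,179.052) → (85.178,182.182) → (82.048,183.479) → (78.918,182.182) → (77.621,179.052) → (78.918,175.922) → (82.048,174.625) → (85.178,175.922) → (86.475,179.052), returning to the start.

Shape 3 is a regular polygon drawn with `<path>`. Its stroke #008000 means score at S629, F1624. After flipping Y the toolpath is (28.798,139.257) → (8.735,151.463) → (29.337,162.736) → (28.798,139.257), returning to the start.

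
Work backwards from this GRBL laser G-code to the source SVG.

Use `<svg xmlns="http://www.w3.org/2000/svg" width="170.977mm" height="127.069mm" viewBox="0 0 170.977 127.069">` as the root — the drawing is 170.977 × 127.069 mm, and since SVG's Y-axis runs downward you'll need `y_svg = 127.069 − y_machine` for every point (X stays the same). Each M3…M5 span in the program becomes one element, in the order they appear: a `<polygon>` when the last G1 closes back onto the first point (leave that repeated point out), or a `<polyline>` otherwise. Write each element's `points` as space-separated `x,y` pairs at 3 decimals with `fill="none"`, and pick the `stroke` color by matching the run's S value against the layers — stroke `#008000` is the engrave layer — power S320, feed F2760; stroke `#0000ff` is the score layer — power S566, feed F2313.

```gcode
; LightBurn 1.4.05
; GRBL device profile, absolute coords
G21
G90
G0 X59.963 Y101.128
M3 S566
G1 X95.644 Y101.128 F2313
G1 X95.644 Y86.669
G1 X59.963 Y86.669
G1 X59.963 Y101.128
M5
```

<svg xmlns="http://www.w3.org/2000/svg" width="170.977mm" height="127.069mm" viewBox="0 0 170.977 127.069">
  <polygon points="59.963,25.941 95.644,25.941 95.644,40.400 59.963,40.400" fill="none" stroke="#0000ff"/>
</svg>

y_svg = 127.069 − y_m. Every run uses S566, so all elements get stroke `#0000ff` (score).

[1] closed run; points: 59.963,25.941 95.644,25.941 95.644,40.400 59.963,40.400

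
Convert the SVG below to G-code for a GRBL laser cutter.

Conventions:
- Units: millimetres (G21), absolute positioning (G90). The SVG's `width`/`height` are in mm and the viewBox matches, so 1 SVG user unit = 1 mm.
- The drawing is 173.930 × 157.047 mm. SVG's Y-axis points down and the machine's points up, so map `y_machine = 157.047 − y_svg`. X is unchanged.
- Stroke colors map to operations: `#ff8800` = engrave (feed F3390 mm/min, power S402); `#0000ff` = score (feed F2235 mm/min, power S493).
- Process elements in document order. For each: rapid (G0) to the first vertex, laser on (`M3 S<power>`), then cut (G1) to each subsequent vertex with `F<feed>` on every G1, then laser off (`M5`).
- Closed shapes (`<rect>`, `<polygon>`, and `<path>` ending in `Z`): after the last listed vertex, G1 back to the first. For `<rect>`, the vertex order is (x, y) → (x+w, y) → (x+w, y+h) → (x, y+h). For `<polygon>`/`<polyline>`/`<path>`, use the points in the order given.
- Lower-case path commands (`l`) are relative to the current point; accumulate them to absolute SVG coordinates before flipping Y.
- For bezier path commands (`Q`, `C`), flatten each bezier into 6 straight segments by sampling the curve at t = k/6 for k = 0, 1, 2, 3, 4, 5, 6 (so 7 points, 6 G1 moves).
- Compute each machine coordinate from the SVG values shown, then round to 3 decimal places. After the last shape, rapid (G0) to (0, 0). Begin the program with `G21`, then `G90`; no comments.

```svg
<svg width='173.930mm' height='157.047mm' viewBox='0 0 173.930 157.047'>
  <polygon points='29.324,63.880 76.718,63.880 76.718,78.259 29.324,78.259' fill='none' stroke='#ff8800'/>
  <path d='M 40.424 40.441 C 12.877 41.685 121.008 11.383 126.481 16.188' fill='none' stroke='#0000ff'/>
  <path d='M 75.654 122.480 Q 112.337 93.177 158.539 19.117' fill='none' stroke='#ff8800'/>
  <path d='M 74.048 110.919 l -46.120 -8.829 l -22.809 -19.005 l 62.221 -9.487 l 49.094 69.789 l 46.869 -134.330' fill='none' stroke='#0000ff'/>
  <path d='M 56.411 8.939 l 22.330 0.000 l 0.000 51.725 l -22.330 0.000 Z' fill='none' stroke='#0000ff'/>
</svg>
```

G21
G90
G0 X29.324 Y93.167
M3 S402
G1 X76.718 Y93.167 F3390
G1 X76.718 Y78.788 F3390
G1 X29.324 Y78.788 F3390
G1 X29.324 Y93.167 F3390
M5
G0 X40.424 Y116.606
M3 S493
G1 X36.854 Y118.304 F2235
G1 X49.276 Y123.409 F2235
G1 X71.070 Y130.068 F2235
G1 X95.616 Y136.430 F2235
G1 X116.293 Y140.644 F2235
G1 X126.481 Y140.859 F2235
M5
G0 X75.654 Y34.567
M3 S402
G1 X88.146 Y45.578 F3390
G1 X101.167 Y59.075 F3390
G1 X114.717 Y75.059 F3390
G1 X128.795 Y93.530 F3390
G1 X143.403 Y114.487 F3390
G1 X158.539 Y137.930 F3390
M5
G0 X74.048 Y46.128
M3 S493
G1 X27.928 Y54.957 F2235
G1 X5.119 Y73.962 F2235
G1 X67.340 Y83.449 F2235
G1 X116.434 Y13.660 F2235
G1 X163.303 Y147.990 F2235
M5
G0 X56.411 Y148.108
M3 S493
G1 X78.741 Y148.108 F2235
G1 X78.741 Y96.383 F2235
G1 X56.411 Y96.383 F2235
G1 X56.411 Y148.108 F2235
M5
G0 X0.000 Y0.000

viewBox `0 0 173.930 157.047` with mm width/height → 1 unit = 1 mm. Flip: y_m = 157.047 − y_svg.

**Shape 1** — `<polygon>` rectangle, stroke `#ff8800` → engrave (S402, F3390). Machine vertices: (29.324,93.167) → (76.718,93.167) → (76.718,78.788) → (29.324,78.788) → (29.324,93.167). Closed: final G1 returns to the first vertex.

**Shape 2** — `<path>` cubic bezier, stroke `#0000ff` → score (S493, F2235). Control points (SVG): P0=(40.424,40.441), P1=(12.877,41.685), P2=(121.008,11.383), P3=(126.481,16.188); sampled at t=k/6. Machine vertices: (40.424,116.606) → (36.854,118.304) → (49.276,123.409) → (71.070,130.068) → (95.616,136.430) → (116.293,140.644) → (126.481,140.859). Open path.

**Shape 3** — `<path>` quadratic bezier, stroke `#ff8800` → engrave (S402, F3390). Control points (SVG): P0=(75.654,122.480), P1=(112.337,93.177), P2=(158.539,19.117); sampled at t=k/6. Machine vertices: (75.654,34.567) → (88.146,45.578) → (101.167,59.075) → (114.717,75.059) → (128.795,93.530) → (143.403,114.487) → (158.539,137.930). Open path.

**Shape 4** — `<path>` open polyline, stroke `#0000ff` → score (S493, F2235). Machine vertices: (74.048,46.128) → (27.928,54.957) → (5.119,73.962) → (67.340,83.449) → (116.434,13.660) → (163.303,147.990). Open path.

**Shape 5** — `<path>` rectangle, stroke `#0000ff` → score (S493, F2235). Machine vertices: (56.411,148.108) → (78.741,148.108) → (78.741,96.383) → (56.411,96.383) → (56.411,148.108). Closed: final G1 returns to the first vertex.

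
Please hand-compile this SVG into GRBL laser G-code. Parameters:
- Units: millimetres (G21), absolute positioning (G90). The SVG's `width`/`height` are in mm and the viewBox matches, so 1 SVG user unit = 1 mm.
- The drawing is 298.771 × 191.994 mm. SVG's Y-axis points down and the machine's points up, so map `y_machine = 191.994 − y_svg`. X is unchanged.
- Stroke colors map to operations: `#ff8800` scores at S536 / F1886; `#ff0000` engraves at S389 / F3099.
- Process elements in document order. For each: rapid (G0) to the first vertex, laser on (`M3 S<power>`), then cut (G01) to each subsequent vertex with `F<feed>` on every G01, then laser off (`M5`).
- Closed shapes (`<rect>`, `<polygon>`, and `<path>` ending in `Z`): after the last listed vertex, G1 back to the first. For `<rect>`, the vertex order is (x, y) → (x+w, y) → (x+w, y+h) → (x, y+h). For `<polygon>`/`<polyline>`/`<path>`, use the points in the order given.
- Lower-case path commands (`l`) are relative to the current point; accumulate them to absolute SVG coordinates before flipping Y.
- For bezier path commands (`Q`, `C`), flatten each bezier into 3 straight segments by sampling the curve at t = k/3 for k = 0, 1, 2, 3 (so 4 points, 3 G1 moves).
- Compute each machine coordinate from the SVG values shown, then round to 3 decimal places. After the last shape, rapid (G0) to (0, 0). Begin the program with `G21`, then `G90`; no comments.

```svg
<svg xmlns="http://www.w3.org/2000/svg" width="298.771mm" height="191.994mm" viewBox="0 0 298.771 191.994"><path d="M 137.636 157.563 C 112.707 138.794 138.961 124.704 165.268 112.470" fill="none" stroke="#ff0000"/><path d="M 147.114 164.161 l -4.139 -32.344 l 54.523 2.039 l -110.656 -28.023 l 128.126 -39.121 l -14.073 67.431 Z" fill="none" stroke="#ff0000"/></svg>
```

G21
G90
G0 X137.636 Y34.431
M3 S389
G01 X127.874 Y51.745 F3099
G01 X140.872 Y66.567 F3099
G01 X165.268 Y79.524 F3099
M5
G0 X147.114 Y27.833
M3 S389
G01 X142.975 Y60.177 F3099
G01 X197.498 Y58.138 F3099
G01 X86.842 Y86.161 F3099
G01 X214.968 Y125.282 F3099
G01 X200.895 Y57.851 F3099
G01 X147.114 Y27.833 F3099
M5
G0 X0.000 Y0.000

Since the viewBox matches the mm dimensions, user units are millimetres directly. The only transform is the Y-flip y_m = 191.994 − y_svg.

Shape 1 is a cubic bezier drawn with `<path>`. Its stroke #ff0000 means engrave at S389, F3099. After flipping Y the toolpath is (137.636,34.431) → (127.874,51.745) → (140.872,66.567) → (165.268,79.524).

Shape 2 is a closed polygon drawn with `<path>`. Its stroke #ff0000 means engrave at S389, F3099. After flipping Y the toolpath is (147.114,27.833) → (142.975,60.177) → (197.498,58.138) → (86.842,86.161) → (214.968,125.282) → (200.895,57.851) → (147.114,27.833), returning to the start.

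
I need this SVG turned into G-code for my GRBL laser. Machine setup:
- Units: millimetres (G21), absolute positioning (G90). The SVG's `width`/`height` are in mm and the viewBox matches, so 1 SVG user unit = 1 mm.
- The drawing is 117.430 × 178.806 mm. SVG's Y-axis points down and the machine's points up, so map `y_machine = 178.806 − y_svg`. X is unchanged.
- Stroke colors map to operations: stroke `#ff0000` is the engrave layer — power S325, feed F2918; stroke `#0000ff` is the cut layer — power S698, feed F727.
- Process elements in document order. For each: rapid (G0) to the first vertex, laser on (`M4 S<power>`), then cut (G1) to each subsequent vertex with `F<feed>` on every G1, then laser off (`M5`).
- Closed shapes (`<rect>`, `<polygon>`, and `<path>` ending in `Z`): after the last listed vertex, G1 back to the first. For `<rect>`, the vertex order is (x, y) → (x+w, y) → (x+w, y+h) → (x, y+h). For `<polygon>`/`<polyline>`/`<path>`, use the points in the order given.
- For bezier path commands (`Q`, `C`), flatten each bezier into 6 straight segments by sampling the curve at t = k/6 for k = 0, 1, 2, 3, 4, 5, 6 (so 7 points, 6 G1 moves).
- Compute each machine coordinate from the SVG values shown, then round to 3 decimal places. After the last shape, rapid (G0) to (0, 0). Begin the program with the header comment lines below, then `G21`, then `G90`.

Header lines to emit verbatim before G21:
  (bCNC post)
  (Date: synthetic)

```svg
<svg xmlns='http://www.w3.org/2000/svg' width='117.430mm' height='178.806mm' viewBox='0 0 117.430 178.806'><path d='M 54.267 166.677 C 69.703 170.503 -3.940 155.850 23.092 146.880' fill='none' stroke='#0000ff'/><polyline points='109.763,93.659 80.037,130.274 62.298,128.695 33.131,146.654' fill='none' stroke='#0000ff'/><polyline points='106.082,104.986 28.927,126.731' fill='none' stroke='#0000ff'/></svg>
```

(bCNC post)
(Date: synthetic)
G21
G90
G0 X54.267 Y12.129
M4 S698
G1 X55.440 Y11.644 F727
G1 X47.038 Y13.568 F727
G1 X34.331 Y17.229 F727
G1 X22.590 Y21.957 F727
G1 X17.087 Y27.079 F727
G1 X23.092 Y31.926 F727
M5
G0 X109.763 Y85.147
M4 S698
G1 X80.037 Y48.532 F727
G1 X62.298 Y50.111 F727
G1 X33.131 Y32.152 F727
M5
G0 X106.082 Y73.820
M4 S698
G1 X28.927 Y52.075 F727
M5
G0 X0.000 Y0.000

Since the viewBox matches the mm dimensions, user units are millimetres directly. The only transform is the Y-flip y_m = 178.806 − y_svg.

Shape 1 is a cubic bezier drawn with `<path>`. Its stroke #0000ff means cut at S698, F727. After flipping Y the toolpath is (54.267,12.129) → (55.440,11.644) → (47.038,13.568) → (34.331,17.229) → (22.590,21.957) → (17.087,27.079) → (23.092,31.926).

Shape 2 is a open polyline drawn with `<polyline>`. Its stroke #0000ff means cut at S698, F727. After flipping Y the toolpath is (109.763,85.147) → (80.037,48.532) → (62.298,50.111) → (33.131,32.152).

Shape 3 is a line segment drawn with `<polyline>`. Its stroke #0000ff means cut at S698, F727. After flipping Y the toolpath is (106.082,73.820) → (28.927,52.075).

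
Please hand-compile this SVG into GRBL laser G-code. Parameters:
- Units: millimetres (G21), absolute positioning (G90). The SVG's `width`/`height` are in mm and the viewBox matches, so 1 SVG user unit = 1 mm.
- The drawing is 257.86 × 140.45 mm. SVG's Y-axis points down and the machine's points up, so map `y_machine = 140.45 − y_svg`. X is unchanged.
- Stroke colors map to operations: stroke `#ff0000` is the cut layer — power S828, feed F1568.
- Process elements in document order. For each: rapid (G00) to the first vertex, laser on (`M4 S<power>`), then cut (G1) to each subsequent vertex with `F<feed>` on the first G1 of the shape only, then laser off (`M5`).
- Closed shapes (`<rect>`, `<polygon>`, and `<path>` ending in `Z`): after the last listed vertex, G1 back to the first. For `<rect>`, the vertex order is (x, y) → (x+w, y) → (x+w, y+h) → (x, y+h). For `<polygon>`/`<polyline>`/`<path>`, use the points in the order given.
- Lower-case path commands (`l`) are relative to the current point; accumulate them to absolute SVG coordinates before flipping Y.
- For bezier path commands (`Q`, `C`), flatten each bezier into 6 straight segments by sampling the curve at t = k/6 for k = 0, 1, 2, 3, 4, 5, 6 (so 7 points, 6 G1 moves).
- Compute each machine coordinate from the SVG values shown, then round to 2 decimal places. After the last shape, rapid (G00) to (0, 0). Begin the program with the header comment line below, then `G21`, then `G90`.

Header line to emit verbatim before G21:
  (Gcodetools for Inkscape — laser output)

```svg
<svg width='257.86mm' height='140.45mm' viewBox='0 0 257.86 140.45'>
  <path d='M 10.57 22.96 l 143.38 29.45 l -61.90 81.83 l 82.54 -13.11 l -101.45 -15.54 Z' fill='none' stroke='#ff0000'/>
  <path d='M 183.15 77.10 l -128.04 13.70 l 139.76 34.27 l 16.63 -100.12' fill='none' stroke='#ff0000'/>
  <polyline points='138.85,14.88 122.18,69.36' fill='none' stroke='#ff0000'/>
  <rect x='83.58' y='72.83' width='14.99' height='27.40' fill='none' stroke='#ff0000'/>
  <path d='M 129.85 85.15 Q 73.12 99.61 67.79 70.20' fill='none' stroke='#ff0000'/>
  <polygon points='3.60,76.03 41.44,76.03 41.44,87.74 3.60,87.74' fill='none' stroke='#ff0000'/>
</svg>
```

viewBox `0 0 257.86 140.45` with mm width/height → 1 unit = 1 mm. Flip: y_m = 140.45 − y_svg.

**Shape 1** — `<path>` closed polygon, stroke `#ff0000` → cut (S828, F1568). Machine vertices: (10.57,117.49) → (153.95,88.04) → (92.05,6.21) → (174.59,19.32) → (73.14,34.86) → (10.57,117.49). Closed: final G1 returns to the first vertex.

**Shape 2** — `<path>` open polyline, stroke `#ff0000` → cut (S828, F1568). Machine vertices: (183.15,63.35) → (55.11,49.65) → (194.87,15.38) → (211.50,115.50). Open path.

**Shape 3** — `<polyline>` line segment, stroke `#ff0000` → cut (S828, F1568). Machine vertices: (138.85,125.57) → (122.18,71.09). Open path.

**Shape 4** — `<rect>` rectangle, stroke `#ff0000` → cut (S828, F1568). Machine vertices: (83.58,67.62) → (98.57,67.62) → (98.57,40.22) → (83.58,40.22) → (83.58,67.62). Closed: final G1 returns to the first vertex.

**Shape 5** — `<path>` quadratic bezier, stroke `#ff0000` → cut (S828, F1568). Control points (SVG): P0=(129.85,85.15), P1=(73.12,99.61), P2=(67.79,70.20); sampled at t=k/6. Machine vertices: (129.85,55.30) → (112.37,51.70) → (97.74,50.53) → (85.97,51.81) → (77.05,55.52) → (70.99,61.67) → (67.79,70.25). Open path.

**Shape 6** — `<polygon>` rectangle, stroke `#ff0000` → cut (S828, F1568). Machine vertices: (3.60,64.42) → (41.44,64.42) → (41.44,52.71) → (3.60,52.71) → (3.60,64.42). Closed: final G1 returns to the first vertex.

(Gcodetools for Inkscape — laser output)
G21
G90
G00 X10.57 Y117.49
M4 S828
G1 X153.95 Y88.04 F1568
G1 X92.05 Y6.21
G1 X174.59 Y19.32
G1 X73.14 Y34.86
G1 X10.57 Y117.49
M5
G00 X183.15 Y63.35
M4 S828
G1 X55.11 Y49.65 F1568
G1 X194.87 Y15.38
G1 X211.50 Y115.50
M5
G00 X138.85 Y125.57
M4 S828
G1 X122.18 Y71.09 F1568
M5
G00 X83.58 Y67.62
M4 S828
G1 X98.57 Y67.62 F1568
G1 X98.57 Y40.22
G1 X83.58 Y40.22
G1 X83.58 Y67.62
M5
G00 X129.85 Y55.30
M4 S828
G1 X112.37 Y51.70 F1568
G1 X97.74 Y50.53
G1 X85.97 Y51.81
G1 X77.05 Y55.52
G1 X70.99 Y61.67
G1 X67.79 Y70.25
M5
G00 X3.60 Y64.42
M4 S828
G1 X41.44 Y64.42 F1568
G1 X41.44 Y52.71
G1 X3.60 Y52.71
G1 X3.60 Y64.42
M5
G00 X0.00 Y0.00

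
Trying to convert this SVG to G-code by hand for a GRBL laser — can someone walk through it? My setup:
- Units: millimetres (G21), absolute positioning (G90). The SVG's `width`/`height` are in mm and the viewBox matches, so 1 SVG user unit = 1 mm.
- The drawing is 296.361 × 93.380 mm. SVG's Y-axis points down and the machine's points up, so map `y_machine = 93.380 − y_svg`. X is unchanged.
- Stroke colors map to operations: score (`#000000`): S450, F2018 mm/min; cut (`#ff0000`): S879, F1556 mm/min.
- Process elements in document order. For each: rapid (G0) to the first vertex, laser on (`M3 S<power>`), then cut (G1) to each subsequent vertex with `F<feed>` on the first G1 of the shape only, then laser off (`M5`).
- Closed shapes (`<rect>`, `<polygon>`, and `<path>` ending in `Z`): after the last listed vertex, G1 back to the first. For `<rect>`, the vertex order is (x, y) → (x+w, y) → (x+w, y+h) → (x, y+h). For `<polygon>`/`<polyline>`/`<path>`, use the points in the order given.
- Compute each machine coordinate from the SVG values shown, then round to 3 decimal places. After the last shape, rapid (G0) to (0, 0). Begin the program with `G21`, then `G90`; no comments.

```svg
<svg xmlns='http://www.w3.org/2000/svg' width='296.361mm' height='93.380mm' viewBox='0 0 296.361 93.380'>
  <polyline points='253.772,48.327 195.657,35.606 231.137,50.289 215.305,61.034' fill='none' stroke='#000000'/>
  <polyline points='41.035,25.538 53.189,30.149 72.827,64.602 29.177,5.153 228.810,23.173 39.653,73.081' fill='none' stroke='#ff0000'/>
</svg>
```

viewBox `0 0 296.361 93.380` with mm width/height → 1 unit = 1 mm. Flip: y_m = 93.380 − y_svg.

**Shape 1** — `<polyline>` open polyline, stroke `#000000` → score (S450, F2018). Machine vertices: (253.772,45.053) → (195.657,57.774) → (231.137,43.091) → (215.305,32.346). Open path.

**Shape 2** — `<polyline>` open polyline, stroke `#ff0000` → cut (S879, F1556). Machine vertices: (41.035,67.842) → (53.189,63.231) → (72.827,28.778) → (29.177,88.227) → (228.810,70.207) → (39.653,20.299). Open path.

G21
G90
G0 X253.772 Y45.053
M3 S450
G1 X195.657 Y57.774 F2018
G1 X231.137 Y43.091
G1 X215.305 Y32.346
M5
G0 X41.035 Y67.842
M3 S879
G1 X53.189 Y63.231 F1556
G1 X72.827 Y28.778
G1 X29.177 Y88.227
G1 X228.810 Y70.207
G1 X39.653 Y20.299
M5
G0 X0.000 Y0.000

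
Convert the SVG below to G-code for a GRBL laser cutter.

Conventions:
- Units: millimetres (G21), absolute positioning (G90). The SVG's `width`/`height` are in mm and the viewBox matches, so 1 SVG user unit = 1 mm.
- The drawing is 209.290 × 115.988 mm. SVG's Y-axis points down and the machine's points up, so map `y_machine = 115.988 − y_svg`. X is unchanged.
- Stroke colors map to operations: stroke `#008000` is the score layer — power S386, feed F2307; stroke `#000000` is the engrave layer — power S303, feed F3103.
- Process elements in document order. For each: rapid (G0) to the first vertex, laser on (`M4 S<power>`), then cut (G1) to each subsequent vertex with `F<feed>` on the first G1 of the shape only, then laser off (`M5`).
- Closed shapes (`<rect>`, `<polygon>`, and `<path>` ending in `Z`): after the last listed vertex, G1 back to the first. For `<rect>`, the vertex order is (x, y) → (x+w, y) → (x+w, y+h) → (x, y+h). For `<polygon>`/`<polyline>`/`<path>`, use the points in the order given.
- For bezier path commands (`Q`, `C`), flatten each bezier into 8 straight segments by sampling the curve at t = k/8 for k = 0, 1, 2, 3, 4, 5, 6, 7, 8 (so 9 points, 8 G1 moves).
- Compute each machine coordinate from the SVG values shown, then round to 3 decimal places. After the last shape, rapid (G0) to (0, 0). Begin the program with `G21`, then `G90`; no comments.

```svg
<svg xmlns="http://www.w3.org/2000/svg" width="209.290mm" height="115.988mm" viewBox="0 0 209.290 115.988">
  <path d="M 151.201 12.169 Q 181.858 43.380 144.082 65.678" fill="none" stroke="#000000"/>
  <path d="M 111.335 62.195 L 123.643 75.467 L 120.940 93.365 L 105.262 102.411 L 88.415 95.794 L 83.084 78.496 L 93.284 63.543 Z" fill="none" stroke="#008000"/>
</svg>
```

viewBox `0 0 209.290 115.988` with mm width/height → 1 unit = 1 mm. Flip: y_m = 115.988 − y_svg.

**Shape 1** — `<path>` quadratic bezier, stroke `#000000` → engrave (S303, F3103). Control points (SVG): P0=(151.201,12.169), P1=(181.858,43.380), P2=(144.082,65.678); sampled at t=k/8. Machine vertices: (151.201,103.819) → (157.796,96.156) → (162.252,88.771) → (164.570,81.664) → (164.750,74.836) → (162.791,68.287) → (158.693,62.016) → (152.457,56.024) → (144.082,50.310). Open path.

**Shape 2** — `<path>` regular polygon, stroke `#008000` → score (S386, F2307). Machine vertices: (111.335,53.793) → (123.643,40.521) → (120.940,22.623) → (105.262,13.577) → (88.415,20.194) → (83.084,37.492) → (93.284,52.445) → (111.335,53.793). Closed: final G1 returns to the first vertex.

G21
G90
G0 X151.201 Y103.819
M4 S303
G1 X157.796 Y96.156 F3103
G1 X162.252 Y88.771
G1 X164.570 Y81.664
G1 X164.750 Y74.836
G1 X162.791 Y68.287
G1 X158.693 Y62.016
G1 X152.457 Y56.024
G1 X144.082 Y50.310
M5
G0 X111.335 Y53.793
M4 S386
G1 X123.643 Y40.521 F2307
G1 X120.940 Y22.623
G1 X105.262 Y13.577
G1 X88.415 Y20.194
G1 X83.084 Y37.492
G1 X93.284 Y52.445
G1 X111.335 Y53.793
M5
G0 X0.000 Y0.000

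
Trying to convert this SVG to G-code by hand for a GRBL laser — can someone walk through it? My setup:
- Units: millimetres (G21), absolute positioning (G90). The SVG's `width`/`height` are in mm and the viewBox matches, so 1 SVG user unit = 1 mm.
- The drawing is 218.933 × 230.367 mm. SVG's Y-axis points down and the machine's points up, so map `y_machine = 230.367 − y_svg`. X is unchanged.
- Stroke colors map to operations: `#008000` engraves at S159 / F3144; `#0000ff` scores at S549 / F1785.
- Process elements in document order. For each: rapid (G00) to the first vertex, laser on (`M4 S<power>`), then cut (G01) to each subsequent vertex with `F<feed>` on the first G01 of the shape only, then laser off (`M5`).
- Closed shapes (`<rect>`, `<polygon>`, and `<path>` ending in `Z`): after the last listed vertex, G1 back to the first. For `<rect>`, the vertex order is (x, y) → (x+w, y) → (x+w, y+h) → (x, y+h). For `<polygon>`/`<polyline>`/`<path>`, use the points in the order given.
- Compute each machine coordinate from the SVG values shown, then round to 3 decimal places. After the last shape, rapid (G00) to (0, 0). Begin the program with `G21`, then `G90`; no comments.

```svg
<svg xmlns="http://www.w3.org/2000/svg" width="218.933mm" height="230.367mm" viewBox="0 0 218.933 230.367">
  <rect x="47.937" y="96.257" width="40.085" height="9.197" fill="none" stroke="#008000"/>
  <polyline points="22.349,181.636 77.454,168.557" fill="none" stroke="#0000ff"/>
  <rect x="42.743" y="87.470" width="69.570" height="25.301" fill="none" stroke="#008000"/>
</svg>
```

G21
G90
G00 X47.937 Y134.110
M4 S159
G01 X88.022 Y134.110 F3144
G01 X88.022 Y124.913
G01 X47.937 Y124.913
G01 X47.937 Y134.110
M5
G00 X22.349 Y48.731
M4 S549
G01 X77.454 Y61.810 F1785
M5
G00 X42.743 Y142.897
M4 S159
G01 X112.313 Y142.897 F3144
G01 X112.313 Y117.596
G01 X42.743 Y117.596
G01 X42.743 Y142.897
M5
G00 X0.000 Y0.000

1 u = 1 mm; y_m = 230.367 − y.

[1] `<rect>` rectangle, #008000→engrave S159 F3144: (47.937,134.110) → (88.022,134.110) → (88.022,124.913) → (47.937,124.913) → (47.937,134.110) (closed)

[2] `<polyline>` line segment, #0000ff→score S549 F1785: (22.349,48.731) → (77.454,61.810)

[3] `<rect>` rectangle, #008000→engrave S159 F3144: (42.743,142.897) → (112.313,142.897) → (112.313,117.596) → (42.743,117.596) → (42.743,142.897) (closed)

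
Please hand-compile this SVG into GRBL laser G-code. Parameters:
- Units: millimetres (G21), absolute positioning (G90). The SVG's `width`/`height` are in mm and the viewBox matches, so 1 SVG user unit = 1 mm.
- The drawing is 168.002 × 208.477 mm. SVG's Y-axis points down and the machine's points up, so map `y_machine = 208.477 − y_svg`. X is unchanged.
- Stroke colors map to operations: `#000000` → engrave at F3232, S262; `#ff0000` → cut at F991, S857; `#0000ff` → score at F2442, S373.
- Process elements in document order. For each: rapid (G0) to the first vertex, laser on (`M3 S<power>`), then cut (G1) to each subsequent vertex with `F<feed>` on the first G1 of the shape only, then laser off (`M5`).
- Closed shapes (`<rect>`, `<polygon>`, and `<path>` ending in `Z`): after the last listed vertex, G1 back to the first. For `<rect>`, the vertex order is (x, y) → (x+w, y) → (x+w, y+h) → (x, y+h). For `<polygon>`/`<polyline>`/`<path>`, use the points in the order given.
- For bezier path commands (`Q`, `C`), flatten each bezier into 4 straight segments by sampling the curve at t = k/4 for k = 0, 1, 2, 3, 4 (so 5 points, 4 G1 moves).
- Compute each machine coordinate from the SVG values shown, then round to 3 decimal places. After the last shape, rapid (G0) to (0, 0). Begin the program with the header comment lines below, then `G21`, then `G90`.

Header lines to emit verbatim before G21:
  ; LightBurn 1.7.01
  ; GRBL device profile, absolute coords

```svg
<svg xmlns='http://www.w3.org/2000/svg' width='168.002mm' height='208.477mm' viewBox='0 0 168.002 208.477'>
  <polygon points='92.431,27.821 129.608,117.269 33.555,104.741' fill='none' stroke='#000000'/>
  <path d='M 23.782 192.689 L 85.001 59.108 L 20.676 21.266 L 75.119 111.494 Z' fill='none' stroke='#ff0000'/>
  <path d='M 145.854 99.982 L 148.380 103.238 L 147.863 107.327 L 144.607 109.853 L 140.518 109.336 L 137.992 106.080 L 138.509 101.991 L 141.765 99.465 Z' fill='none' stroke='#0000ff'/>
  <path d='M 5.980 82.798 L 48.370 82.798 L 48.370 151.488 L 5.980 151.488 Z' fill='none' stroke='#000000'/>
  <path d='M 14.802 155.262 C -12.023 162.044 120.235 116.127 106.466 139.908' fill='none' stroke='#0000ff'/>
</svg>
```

viewBox `0 0 168.002 208.477` with mm width/height → 1 unit = 1 mm. Flip: y_m = 208.477 − y_svg.

**Shape 1** — `<polygon>` regular polygon, stroke `#000000` → engrave (S262, F3232). Machine vertices: (92.431,180.656) → (129.608,91.208) → (33.555,103.736) → (92.431,180.656). Closed: final G1 returns to the first vertex.

**Shape 2** — `<path>` closed polygon, stroke `#ff0000` → cut (S857, F991). Machine vertices: (23.782,15.788) → (85.001,149.369) → (20.676,187.211) → (75.119,96.983) → (23.782,15.788). Closed: final G1 returns to the first vertex.

**Shape 3** — `<path>` regular polygon, stroke `#0000ff` → score (S373, F2442). Machine vertices: (145.854,108.495) → (148.380,105.239) → (147.863,101.150) → (144.607,98.624) → (140.518,99.141) → (137.992,102.397) → (138.509,106.486) → (141.765,109.012) → (145.854,108.495). Closed: final G1 returns to the first vertex.

**Shape 4** — `<path>` rectangle, stroke `#000000` → engrave (S262, F3232). Machine vertices: (5.980,125.679) → (48.370,125.679) → (48.370,56.989) → (5.980,56.989) → (5.980,125.679). Closed: final G1 returns to the first vertex.

**Shape 5** — `<path>` cubic bezier, stroke `#0000ff` → score (S373, F2442). Control points (SVG): P0=(14.802,155.262), P1=(-12.023,162.044), P2=(120.235,116.127), P3=(106.466,139.908); sampled at t=k/4. Machine vertices: (14.802,53.215) → (19.744,56.097) → (55.738,67.267) → (94.180,75.249) → (106.466,68.569). Open path.

; LightBurn 1.7.01
; GRBL device profile, absolute coords
G21
G90
G0 X92.431 Y180.656
M3 S262
G1 X129.608 Y91.208 F3232
G1 X33.555 Y103.736
G1 X92.431 Y180.656
M5
G0 X23.782 Y15.788
M3 S857
G1 X85.001 Y149.369 F991
G1 X20.676 Y187.211
G1 X75.119 Y96.983
G1 X23.782 Y15.788
M5
G0 X145.854 Y108.495
M3 S373
G1 X148.380 Y105.239 F2442
G1 X147.863 Y101.150
G1 X144.607 Y98.624
G1 X140.518 Y99.141
G1 X137.992 Y102.397
G1 X138.509 Y106.486
G1 X141.765 Y109.012
G1 X145.854 Y108.495
M5
G0 X5.980 Y125.679
M3 S262
G1 X48.370 Y125.679 F3232
G1 X48.370 Y56.989
G1 X5.980 Y56.989
G1 X5.980 Y125.679
M5
G0 X14.802 Y53.215
M3 S373
G1 X19.744 Y56.097 F2442
G1 X55.738 Y67.267
G1 X94.180 Y75.249
G1 X106.466 Y68.569
M5
G0 X0.000 Y0.000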